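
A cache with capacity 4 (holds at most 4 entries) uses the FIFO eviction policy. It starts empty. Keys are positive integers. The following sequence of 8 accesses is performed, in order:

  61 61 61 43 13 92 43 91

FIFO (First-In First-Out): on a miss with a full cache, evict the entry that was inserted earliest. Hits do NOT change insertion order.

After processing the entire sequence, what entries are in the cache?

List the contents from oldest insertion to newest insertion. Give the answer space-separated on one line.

Answer: 43 13 92 91

Derivation:
FIFO simulation (capacity=4):
  1. access 61: MISS. Cache (old->new): [61]
  2. access 61: HIT. Cache (old->new): [61]
  3. access 61: HIT. Cache (old->new): [61]
  4. access 43: MISS. Cache (old->new): [61 43]
  5. access 13: MISS. Cache (old->new): [61 43 13]
  6. access 92: MISS. Cache (old->new): [61 43 13 92]
  7. access 43: HIT. Cache (old->new): [61 43 13 92]
  8. access 91: MISS, evict 61. Cache (old->new): [43 13 92 91]
Total: 3 hits, 5 misses, 1 evictions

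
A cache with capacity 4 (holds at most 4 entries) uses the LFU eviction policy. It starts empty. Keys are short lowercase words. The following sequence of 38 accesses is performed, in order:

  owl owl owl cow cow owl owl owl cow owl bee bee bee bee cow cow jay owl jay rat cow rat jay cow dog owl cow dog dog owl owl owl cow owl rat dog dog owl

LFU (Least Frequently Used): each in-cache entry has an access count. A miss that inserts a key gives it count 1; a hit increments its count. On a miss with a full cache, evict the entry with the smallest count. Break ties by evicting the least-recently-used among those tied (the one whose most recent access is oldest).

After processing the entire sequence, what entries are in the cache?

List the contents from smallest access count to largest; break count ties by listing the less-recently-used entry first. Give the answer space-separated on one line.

LFU simulation (capacity=4):
  1. access owl: MISS. Cache: [owl(c=1)]
  2. access owl: HIT, count now 2. Cache: [owl(c=2)]
  3. access owl: HIT, count now 3. Cache: [owl(c=3)]
  4. access cow: MISS. Cache: [cow(c=1) owl(c=3)]
  5. access cow: HIT, count now 2. Cache: [cow(c=2) owl(c=3)]
  6. access owl: HIT, count now 4. Cache: [cow(c=2) owl(c=4)]
  7. access owl: HIT, count now 5. Cache: [cow(c=2) owl(c=5)]
  8. access owl: HIT, count now 6. Cache: [cow(c=2) owl(c=6)]
  9. access cow: HIT, count now 3. Cache: [cow(c=3) owl(c=6)]
  10. access owl: HIT, count now 7. Cache: [cow(c=3) owl(c=7)]
  11. access bee: MISS. Cache: [bee(c=1) cow(c=3) owl(c=7)]
  12. access bee: HIT, count now 2. Cache: [bee(c=2) cow(c=3) owl(c=7)]
  13. access bee: HIT, count now 3. Cache: [cow(c=3) bee(c=3) owl(c=7)]
  14. access bee: HIT, count now 4. Cache: [cow(c=3) bee(c=4) owl(c=7)]
  15. access cow: HIT, count now 4. Cache: [bee(c=4) cow(c=4) owl(c=7)]
  16. access cow: HIT, count now 5. Cache: [bee(c=4) cow(c=5) owl(c=7)]
  17. access jay: MISS. Cache: [jay(c=1) bee(c=4) cow(c=5) owl(c=7)]
  18. access owl: HIT, count now 8. Cache: [jay(c=1) bee(c=4) cow(c=5) owl(c=8)]
  19. access jay: HIT, count now 2. Cache: [jay(c=2) bee(c=4) cow(c=5) owl(c=8)]
  20. access rat: MISS, evict jay(c=2). Cache: [rat(c=1) bee(c=4) cow(c=5) owl(c=8)]
  21. access cow: HIT, count now 6. Cache: [rat(c=1) bee(c=4) cow(c=6) owl(c=8)]
  22. access rat: HIT, count now 2. Cache: [rat(c=2) bee(c=4) cow(c=6) owl(c=8)]
  23. access jay: MISS, evict rat(c=2). Cache: [jay(c=1) bee(c=4) cow(c=6) owl(c=8)]
  24. access cow: HIT, count now 7. Cache: [jay(c=1) bee(c=4) cow(c=7) owl(c=8)]
  25. access dog: MISS, evict jay(c=1). Cache: [dog(c=1) bee(c=4) cow(c=7) owl(c=8)]
  26. access owl: HIT, count now 9. Cache: [dog(c=1) bee(c=4) cow(c=7) owl(c=9)]
  27. access cow: HIT, count now 8. Cache: [dog(c=1) bee(c=4) cow(c=8) owl(c=9)]
  28. access dog: HIT, count now 2. Cache: [dog(c=2) bee(c=4) cow(c=8) owl(c=9)]
  29. access dog: HIT, count now 3. Cache: [dog(c=3) bee(c=4) cow(c=8) owl(c=9)]
  30. access owl: HIT, count now 10. Cache: [dog(c=3) bee(c=4) cow(c=8) owl(c=10)]
  31. access owl: HIT, count now 11. Cache: [dog(c=3) bee(c=4) cow(c=8) owl(c=11)]
  32. access owl: HIT, count now 12. Cache: [dog(c=3) bee(c=4) cow(c=8) owl(c=12)]
  33. access cow: HIT, count now 9. Cache: [dog(c=3) bee(c=4) cow(c=9) owl(c=12)]
  34. access owl: HIT, count now 13. Cache: [dog(c=3) bee(c=4) cow(c=9) owl(c=13)]
  35. access rat: MISS, evict dog(c=3). Cache: [rat(c=1) bee(c=4) cow(c=9) owl(c=13)]
  36. access dog: MISS, evict rat(c=1). Cache: [dog(c=1) bee(c=4) cow(c=9) owl(c=13)]
  37. access dog: HIT, count now 2. Cache: [dog(c=2) bee(c=4) cow(c=9) owl(c=13)]
  38. access owl: HIT, count now 14. Cache: [dog(c=2) bee(c=4) cow(c=9) owl(c=14)]
Total: 29 hits, 9 misses, 5 evictions

Answer: dog bee cow owl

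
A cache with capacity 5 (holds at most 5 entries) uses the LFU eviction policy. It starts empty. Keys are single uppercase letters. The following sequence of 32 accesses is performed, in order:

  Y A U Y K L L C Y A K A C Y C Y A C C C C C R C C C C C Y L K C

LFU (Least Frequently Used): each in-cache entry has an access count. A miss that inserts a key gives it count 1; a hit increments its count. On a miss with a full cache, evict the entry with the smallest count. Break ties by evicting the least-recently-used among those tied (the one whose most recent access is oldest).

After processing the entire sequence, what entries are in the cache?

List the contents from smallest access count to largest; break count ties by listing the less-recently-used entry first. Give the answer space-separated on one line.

LFU simulation (capacity=5):
  1. access Y: MISS. Cache: [Y(c=1)]
  2. access A: MISS. Cache: [Y(c=1) A(c=1)]
  3. access U: MISS. Cache: [Y(c=1) A(c=1) U(c=1)]
  4. access Y: HIT, count now 2. Cache: [A(c=1) U(c=1) Y(c=2)]
  5. access K: MISS. Cache: [A(c=1) U(c=1) K(c=1) Y(c=2)]
  6. access L: MISS. Cache: [A(c=1) U(c=1) K(c=1) L(c=1) Y(c=2)]
  7. access L: HIT, count now 2. Cache: [A(c=1) U(c=1) K(c=1) Y(c=2) L(c=2)]
  8. access C: MISS, evict A(c=1). Cache: [U(c=1) K(c=1) C(c=1) Y(c=2) L(c=2)]
  9. access Y: HIT, count now 3. Cache: [U(c=1) K(c=1) C(c=1) L(c=2) Y(c=3)]
  10. access A: MISS, evict U(c=1). Cache: [K(c=1) C(c=1) A(c=1) L(c=2) Y(c=3)]
  11. access K: HIT, count now 2. Cache: [C(c=1) A(c=1) L(c=2) K(c=2) Y(c=3)]
  12. access A: HIT, count now 2. Cache: [C(c=1) L(c=2) K(c=2) A(c=2) Y(c=3)]
  13. access C: HIT, count now 2. Cache: [L(c=2) K(c=2) A(c=2) C(c=2) Y(c=3)]
  14. access Y: HIT, count now 4. Cache: [L(c=2) K(c=2) A(c=2) C(c=2) Y(c=4)]
  15. access C: HIT, count now 3. Cache: [L(c=2) K(c=2) A(c=2) C(c=3) Y(c=4)]
  16. access Y: HIT, count now 5. Cache: [L(c=2) K(c=2) A(c=2) C(c=3) Y(c=5)]
  17. access A: HIT, count now 3. Cache: [L(c=2) K(c=2) C(c=3) A(c=3) Y(c=5)]
  18. access C: HIT, count now 4. Cache: [L(c=2) K(c=2) A(c=3) C(c=4) Y(c=5)]
  19. access C: HIT, count now 5. Cache: [L(c=2) K(c=2) A(c=3) Y(c=5) C(c=5)]
  20. access C: HIT, count now 6. Cache: [L(c=2) K(c=2) A(c=3) Y(c=5) C(c=6)]
  21. access C: HIT, count now 7. Cache: [L(c=2) K(c=2) A(c=3) Y(c=5) C(c=7)]
  22. access C: HIT, count now 8. Cache: [L(c=2) K(c=2) A(c=3) Y(c=5) C(c=8)]
  23. access R: MISS, evict L(c=2). Cache: [R(c=1) K(c=2) A(c=3) Y(c=5) C(c=8)]
  24. access C: HIT, count now 9. Cache: [R(c=1) K(c=2) A(c=3) Y(c=5) C(c=9)]
  25. access C: HIT, count now 10. Cache: [R(c=1) K(c=2) A(c=3) Y(c=5) C(c=10)]
  26. access C: HIT, count now 11. Cache: [R(c=1) K(c=2) A(c=3) Y(c=5) C(c=11)]
  27. access C: HIT, count now 12. Cache: [R(c=1) K(c=2) A(c=3) Y(c=5) C(c=12)]
  28. access C: HIT, count now 13. Cache: [R(c=1) K(c=2) A(c=3) Y(c=5) C(c=13)]
  29. access Y: HIT, count now 6. Cache: [R(c=1) K(c=2) A(c=3) Y(c=6) C(c=13)]
  30. access L: MISS, evict R(c=1). Cache: [L(c=1) K(c=2) A(c=3) Y(c=6) C(c=13)]
  31. access K: HIT, count now 3. Cache: [L(c=1) A(c=3) K(c=3) Y(c=6) C(c=13)]
  32. access C: HIT, count now 14. Cache: [L(c=1) A(c=3) K(c=3) Y(c=6) C(c=14)]
Total: 23 hits, 9 misses, 4 evictions

Answer: L A K Y C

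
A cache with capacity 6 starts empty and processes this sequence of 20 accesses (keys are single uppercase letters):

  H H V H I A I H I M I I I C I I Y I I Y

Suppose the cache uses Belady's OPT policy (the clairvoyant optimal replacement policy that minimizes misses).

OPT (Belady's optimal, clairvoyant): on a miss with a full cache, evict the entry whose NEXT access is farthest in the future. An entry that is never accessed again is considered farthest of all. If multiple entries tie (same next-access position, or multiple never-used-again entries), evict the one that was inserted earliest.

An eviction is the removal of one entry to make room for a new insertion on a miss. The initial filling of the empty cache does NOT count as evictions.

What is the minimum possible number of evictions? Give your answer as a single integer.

Answer: 1

Derivation:
OPT (Belady) simulation (capacity=6):
  1. access H: MISS. Cache: [H]
  2. access H: HIT. Next use of H: step 4. Cache: [H]
  3. access V: MISS. Cache: [H V]
  4. access H: HIT. Next use of H: step 8. Cache: [H V]
  5. access I: MISS. Cache: [H V I]
  6. access A: MISS. Cache: [H V I A]
  7. access I: HIT. Next use of I: step 9. Cache: [H V I A]
  8. access H: HIT. Next use of H: never. Cache: [H V I A]
  9. access I: HIT. Next use of I: step 11. Cache: [H V I A]
  10. access M: MISS. Cache: [H V I A M]
  11. access I: HIT. Next use of I: step 12. Cache: [H V I A M]
  12. access I: HIT. Next use of I: step 13. Cache: [H V I A M]
  13. access I: HIT. Next use of I: step 15. Cache: [H V I A M]
  14. access C: MISS. Cache: [H V I A M C]
  15. access I: HIT. Next use of I: step 16. Cache: [H V I A M C]
  16. access I: HIT. Next use of I: step 18. Cache: [H V I A M C]
  17. access Y: MISS, evict H (next use: never). Cache: [V I A M C Y]
  18. access I: HIT. Next use of I: step 19. Cache: [V I A M C Y]
  19. access I: HIT. Next use of I: never. Cache: [V I A M C Y]
  20. access Y: HIT. Next use of Y: never. Cache: [V I A M C Y]
Total: 13 hits, 7 misses, 1 evictions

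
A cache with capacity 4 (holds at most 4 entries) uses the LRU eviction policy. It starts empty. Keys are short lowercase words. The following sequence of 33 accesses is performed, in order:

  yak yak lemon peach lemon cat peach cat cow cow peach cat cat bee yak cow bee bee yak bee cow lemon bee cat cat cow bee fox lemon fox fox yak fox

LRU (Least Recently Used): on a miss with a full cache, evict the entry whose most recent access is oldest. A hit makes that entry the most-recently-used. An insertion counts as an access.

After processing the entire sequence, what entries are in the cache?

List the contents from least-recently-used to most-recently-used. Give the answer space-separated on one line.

Answer: bee lemon yak fox

Derivation:
LRU simulation (capacity=4):
  1. access yak: MISS. Cache (LRU->MRU): [yak]
  2. access yak: HIT. Cache (LRU->MRU): [yak]
  3. access lemon: MISS. Cache (LRU->MRU): [yak lemon]
  4. access peach: MISS. Cache (LRU->MRU): [yak lemon peach]
  5. access lemon: HIT. Cache (LRU->MRU): [yak peach lemon]
  6. access cat: MISS. Cache (LRU->MRU): [yak peach lemon cat]
  7. access peach: HIT. Cache (LRU->MRU): [yak lemon cat peach]
  8. access cat: HIT. Cache (LRU->MRU): [yak lemon peach cat]
  9. access cow: MISS, evict yak. Cache (LRU->MRU): [lemon peach cat cow]
  10. access cow: HIT. Cache (LRU->MRU): [lemon peach cat cow]
  11. access peach: HIT. Cache (LRU->MRU): [lemon cat cow peach]
  12. access cat: HIT. Cache (LRU->MRU): [lemon cow peach cat]
  13. access cat: HIT. Cache (LRU->MRU): [lemon cow peach cat]
  14. access bee: MISS, evict lemon. Cache (LRU->MRU): [cow peach cat bee]
  15. access yak: MISS, evict cow. Cache (LRU->MRU): [peach cat bee yak]
  16. access cow: MISS, evict peach. Cache (LRU->MRU): [cat bee yak cow]
  17. access bee: HIT. Cache (LRU->MRU): [cat yak cow bee]
  18. access bee: HIT. Cache (LRU->MRU): [cat yak cow bee]
  19. access yak: HIT. Cache (LRU->MRU): [cat cow bee yak]
  20. access bee: HIT. Cache (LRU->MRU): [cat cow yak bee]
  21. access cow: HIT. Cache (LRU->MRU): [cat yak bee cow]
  22. access lemon: MISS, evict cat. Cache (LRU->MRU): [yak bee cow lemon]
  23. access bee: HIT. Cache (LRU->MRU): [yak cow lemon bee]
  24. access cat: MISS, evict yak. Cache (LRU->MRU): [cow lemon bee cat]
  25. access cat: HIT. Cache (LRU->MRU): [cow lemon bee cat]
  26. access cow: HIT. Cache (LRU->MRU): [lemon bee cat cow]
  27. access bee: HIT. Cache (LRU->MRU): [lemon cat cow bee]
  28. access fox: MISS, evict lemon. Cache (LRU->MRU): [cat cow bee fox]
  29. access lemon: MISS, evict cat. Cache (LRU->MRU): [cow bee fox lemon]
  30. access fox: HIT. Cache (LRU->MRU): [cow bee lemon fox]
  31. access fox: HIT. Cache (LRU->MRU): [cow bee lemon fox]
  32. access yak: MISS, evict cow. Cache (LRU->MRU): [bee lemon fox yak]
  33. access fox: HIT. Cache (LRU->MRU): [bee lemon yak fox]
Total: 20 hits, 13 misses, 9 evictions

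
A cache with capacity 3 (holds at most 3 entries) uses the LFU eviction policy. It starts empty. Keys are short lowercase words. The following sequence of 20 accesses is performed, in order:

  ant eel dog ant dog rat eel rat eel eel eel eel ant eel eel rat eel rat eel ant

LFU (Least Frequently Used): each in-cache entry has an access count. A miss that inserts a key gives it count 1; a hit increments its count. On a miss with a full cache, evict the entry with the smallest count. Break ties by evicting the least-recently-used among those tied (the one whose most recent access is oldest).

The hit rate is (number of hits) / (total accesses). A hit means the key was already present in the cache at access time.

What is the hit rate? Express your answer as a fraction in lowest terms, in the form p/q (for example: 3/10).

Answer: 3/5

Derivation:
LFU simulation (capacity=3):
  1. access ant: MISS. Cache: [ant(c=1)]
  2. access eel: MISS. Cache: [ant(c=1) eel(c=1)]
  3. access dog: MISS. Cache: [ant(c=1) eel(c=1) dog(c=1)]
  4. access ant: HIT, count now 2. Cache: [eel(c=1) dog(c=1) ant(c=2)]
  5. access dog: HIT, count now 2. Cache: [eel(c=1) ant(c=2) dog(c=2)]
  6. access rat: MISS, evict eel(c=1). Cache: [rat(c=1) ant(c=2) dog(c=2)]
  7. access eel: MISS, evict rat(c=1). Cache: [eel(c=1) ant(c=2) dog(c=2)]
  8. access rat: MISS, evict eel(c=1). Cache: [rat(c=1) ant(c=2) dog(c=2)]
  9. access eel: MISS, evict rat(c=1). Cache: [eel(c=1) ant(c=2) dog(c=2)]
  10. access eel: HIT, count now 2. Cache: [ant(c=2) dog(c=2) eel(c=2)]
  11. access eel: HIT, count now 3. Cache: [ant(c=2) dog(c=2) eel(c=3)]
  12. access eel: HIT, count now 4. Cache: [ant(c=2) dog(c=2) eel(c=4)]
  13. access ant: HIT, count now 3. Cache: [dog(c=2) ant(c=3) eel(c=4)]
  14. access eel: HIT, count now 5. Cache: [dog(c=2) ant(c=3) eel(c=5)]
  15. access eel: HIT, count now 6. Cache: [dog(c=2) ant(c=3) eel(c=6)]
  16. access rat: MISS, evict dog(c=2). Cache: [rat(c=1) ant(c=3) eel(c=6)]
  17. access eel: HIT, count now 7. Cache: [rat(c=1) ant(c=3) eel(c=7)]
  18. access rat: HIT, count now 2. Cache: [rat(c=2) ant(c=3) eel(c=7)]
  19. access eel: HIT, count now 8. Cache: [rat(c=2) ant(c=3) eel(c=8)]
  20. access ant: HIT, count now 4. Cache: [rat(c=2) ant(c=4) eel(c=8)]
Total: 12 hits, 8 misses, 5 evictions

Hit rate = 12/20 = 3/5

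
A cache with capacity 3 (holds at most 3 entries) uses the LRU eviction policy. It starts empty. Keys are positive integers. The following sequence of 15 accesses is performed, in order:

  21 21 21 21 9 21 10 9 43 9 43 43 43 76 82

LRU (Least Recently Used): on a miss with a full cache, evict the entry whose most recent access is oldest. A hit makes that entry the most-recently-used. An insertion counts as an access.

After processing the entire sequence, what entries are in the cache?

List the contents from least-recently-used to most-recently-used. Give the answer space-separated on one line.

LRU simulation (capacity=3):
  1. access 21: MISS. Cache (LRU->MRU): [21]
  2. access 21: HIT. Cache (LRU->MRU): [21]
  3. access 21: HIT. Cache (LRU->MRU): [21]
  4. access 21: HIT. Cache (LRU->MRU): [21]
  5. access 9: MISS. Cache (LRU->MRU): [21 9]
  6. access 21: HIT. Cache (LRU->MRU): [9 21]
  7. access 10: MISS. Cache (LRU->MRU): [9 21 10]
  8. access 9: HIT. Cache (LRU->MRU): [21 10 9]
  9. access 43: MISS, evict 21. Cache (LRU->MRU): [10 9 43]
  10. access 9: HIT. Cache (LRU->MRU): [10 43 9]
  11. access 43: HIT. Cache (LRU->MRU): [10 9 43]
  12. access 43: HIT. Cache (LRU->MRU): [10 9 43]
  13. access 43: HIT. Cache (LRU->MRU): [10 9 43]
  14. access 76: MISS, evict 10. Cache (LRU->MRU): [9 43 76]
  15. access 82: MISS, evict 9. Cache (LRU->MRU): [43 76 82]
Total: 9 hits, 6 misses, 3 evictions

Answer: 43 76 82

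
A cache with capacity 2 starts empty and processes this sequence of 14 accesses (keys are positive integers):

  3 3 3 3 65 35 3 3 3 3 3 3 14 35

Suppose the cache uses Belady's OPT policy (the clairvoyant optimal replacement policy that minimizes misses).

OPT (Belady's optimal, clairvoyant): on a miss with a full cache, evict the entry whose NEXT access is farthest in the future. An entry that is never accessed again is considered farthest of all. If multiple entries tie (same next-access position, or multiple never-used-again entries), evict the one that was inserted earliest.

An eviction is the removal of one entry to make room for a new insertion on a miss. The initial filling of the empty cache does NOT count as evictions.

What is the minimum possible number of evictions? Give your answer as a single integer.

Answer: 2

Derivation:
OPT (Belady) simulation (capacity=2):
  1. access 3: MISS. Cache: [3]
  2. access 3: HIT. Next use of 3: step 3. Cache: [3]
  3. access 3: HIT. Next use of 3: step 4. Cache: [3]
  4. access 3: HIT. Next use of 3: step 7. Cache: [3]
  5. access 65: MISS. Cache: [3 65]
  6. access 35: MISS, evict 65 (next use: never). Cache: [3 35]
  7. access 3: HIT. Next use of 3: step 8. Cache: [3 35]
  8. access 3: HIT. Next use of 3: step 9. Cache: [3 35]
  9. access 3: HIT. Next use of 3: step 10. Cache: [3 35]
  10. access 3: HIT. Next use of 3: step 11. Cache: [3 35]
  11. access 3: HIT. Next use of 3: step 12. Cache: [3 35]
  12. access 3: HIT. Next use of 3: never. Cache: [3 35]
  13. access 14: MISS, evict 3 (next use: never). Cache: [35 14]
  14. access 35: HIT. Next use of 35: never. Cache: [35 14]
Total: 10 hits, 4 misses, 2 evictions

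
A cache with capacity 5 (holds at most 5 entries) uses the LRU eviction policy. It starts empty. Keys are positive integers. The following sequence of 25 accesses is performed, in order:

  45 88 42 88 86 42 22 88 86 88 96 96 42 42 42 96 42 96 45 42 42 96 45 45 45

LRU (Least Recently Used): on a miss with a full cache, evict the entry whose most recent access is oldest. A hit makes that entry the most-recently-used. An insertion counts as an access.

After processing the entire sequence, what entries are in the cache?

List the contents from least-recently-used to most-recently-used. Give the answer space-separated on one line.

Answer: 86 88 42 96 45

Derivation:
LRU simulation (capacity=5):
  1. access 45: MISS. Cache (LRU->MRU): [45]
  2. access 88: MISS. Cache (LRU->MRU): [45 88]
  3. access 42: MISS. Cache (LRU->MRU): [45 88 42]
  4. access 88: HIT. Cache (LRU->MRU): [45 42 88]
  5. access 86: MISS. Cache (LRU->MRU): [45 42 88 86]
  6. access 42: HIT. Cache (LRU->MRU): [45 88 86 42]
  7. access 22: MISS. Cache (LRU->MRU): [45 88 86 42 22]
  8. access 88: HIT. Cache (LRU->MRU): [45 86 42 22 88]
  9. access 86: HIT. Cache (LRU->MRU): [45 42 22 88 86]
  10. access 88: HIT. Cache (LRU->MRU): [45 42 22 86 88]
  11. access 96: MISS, evict 45. Cache (LRU->MRU): [42 22 86 88 96]
  12. access 96: HIT. Cache (LRU->MRU): [42 22 86 88 96]
  13. access 42: HIT. Cache (LRU->MRU): [22 86 88 96 42]
  14. access 42: HIT. Cache (LRU->MRU): [22 86 88 96 42]
  15. access 42: HIT. Cache (LRU->MRU): [22 86 88 96 42]
  16. access 96: HIT. Cache (LRU->MRU): [22 86 88 42 96]
  17. access 42: HIT. Cache (LRU->MRU): [22 86 88 96 42]
  18. access 96: HIT. Cache (LRU->MRU): [22 86 88 42 96]
  19. access 45: MISS, evict 22. Cache (LRU->MRU): [86 88 42 96 45]
  20. access 42: HIT. Cache (LRU->MRU): [86 88 96 45 42]
  21. access 42: HIT. Cache (LRU->MRU): [86 88 96 45 42]
  22. access 96: HIT. Cache (LRU->MRU): [86 88 45 42 96]
  23. access 45: HIT. Cache (LRU->MRU): [86 88 42 96 45]
  24. access 45: HIT. Cache (LRU->MRU): [86 88 42 96 45]
  25. access 45: HIT. Cache (LRU->MRU): [86 88 42 96 45]
Total: 18 hits, 7 misses, 2 evictions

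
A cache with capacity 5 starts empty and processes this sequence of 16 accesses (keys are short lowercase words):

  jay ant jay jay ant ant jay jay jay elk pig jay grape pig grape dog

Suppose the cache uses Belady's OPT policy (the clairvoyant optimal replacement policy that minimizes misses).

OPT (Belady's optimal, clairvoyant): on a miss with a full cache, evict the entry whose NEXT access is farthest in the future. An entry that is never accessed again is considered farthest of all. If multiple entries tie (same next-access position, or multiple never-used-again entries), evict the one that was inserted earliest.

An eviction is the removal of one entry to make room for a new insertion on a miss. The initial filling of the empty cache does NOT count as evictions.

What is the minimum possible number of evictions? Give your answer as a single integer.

OPT (Belady) simulation (capacity=5):
  1. access jay: MISS. Cache: [jay]
  2. access ant: MISS. Cache: [jay ant]
  3. access jay: HIT. Next use of jay: step 4. Cache: [jay ant]
  4. access jay: HIT. Next use of jay: step 7. Cache: [jay ant]
  5. access ant: HIT. Next use of ant: step 6. Cache: [jay ant]
  6. access ant: HIT. Next use of ant: never. Cache: [jay ant]
  7. access jay: HIT. Next use of jay: step 8. Cache: [jay ant]
  8. access jay: HIT. Next use of jay: step 9. Cache: [jay ant]
  9. access jay: HIT. Next use of jay: step 12. Cache: [jay ant]
  10. access elk: MISS. Cache: [jay ant elk]
  11. access pig: MISS. Cache: [jay ant elk pig]
  12. access jay: HIT. Next use of jay: never. Cache: [jay ant elk pig]
  13. access grape: MISS. Cache: [jay ant elk pig grape]
  14. access pig: HIT. Next use of pig: never. Cache: [jay ant elk pig grape]
  15. access grape: HIT. Next use of grape: never. Cache: [jay ant elk pig grape]
  16. access dog: MISS, evict jay (next use: never). Cache: [ant elk pig grape dog]
Total: 10 hits, 6 misses, 1 evictions

Answer: 1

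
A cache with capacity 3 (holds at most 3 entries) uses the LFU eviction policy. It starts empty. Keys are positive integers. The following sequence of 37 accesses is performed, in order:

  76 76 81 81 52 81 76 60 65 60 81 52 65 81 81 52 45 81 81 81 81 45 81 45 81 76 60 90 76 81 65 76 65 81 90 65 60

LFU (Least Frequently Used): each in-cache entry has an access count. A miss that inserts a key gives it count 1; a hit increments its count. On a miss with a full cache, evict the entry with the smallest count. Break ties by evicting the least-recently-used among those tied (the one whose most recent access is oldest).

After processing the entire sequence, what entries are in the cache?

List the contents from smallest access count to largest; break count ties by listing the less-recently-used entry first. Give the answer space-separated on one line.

LFU simulation (capacity=3):
  1. access 76: MISS. Cache: [76(c=1)]
  2. access 76: HIT, count now 2. Cache: [76(c=2)]
  3. access 81: MISS. Cache: [81(c=1) 76(c=2)]
  4. access 81: HIT, count now 2. Cache: [76(c=2) 81(c=2)]
  5. access 52: MISS. Cache: [52(c=1) 76(c=2) 81(c=2)]
  6. access 81: HIT, count now 3. Cache: [52(c=1) 76(c=2) 81(c=3)]
  7. access 76: HIT, count now 3. Cache: [52(c=1) 81(c=3) 76(c=3)]
  8. access 60: MISS, evict 52(c=1). Cache: [60(c=1) 81(c=3) 76(c=3)]
  9. access 65: MISS, evict 60(c=1). Cache: [65(c=1) 81(c=3) 76(c=3)]
  10. access 60: MISS, evict 65(c=1). Cache: [60(c=1) 81(c=3) 76(c=3)]
  11. access 81: HIT, count now 4. Cache: [60(c=1) 76(c=3) 81(c=4)]
  12. access 52: MISS, evict 60(c=1). Cache: [52(c=1) 76(c=3) 81(c=4)]
  13. access 65: MISS, evict 52(c=1). Cache: [65(c=1) 76(c=3) 81(c=4)]
  14. access 81: HIT, count now 5. Cache: [65(c=1) 76(c=3) 81(c=5)]
  15. access 81: HIT, count now 6. Cache: [65(c=1) 76(c=3) 81(c=6)]
  16. access 52: MISS, evict 65(c=1). Cache: [52(c=1) 76(c=3) 81(c=6)]
  17. access 45: MISS, evict 52(c=1). Cache: [45(c=1) 76(c=3) 81(c=6)]
  18. access 81: HIT, count now 7. Cache: [45(c=1) 76(c=3) 81(c=7)]
  19. access 81: HIT, count now 8. Cache: [45(c=1) 76(c=3) 81(c=8)]
  20. access 81: HIT, count now 9. Cache: [45(c=1) 76(c=3) 81(c=9)]
  21. access 81: HIT, count now 10. Cache: [45(c=1) 76(c=3) 81(c=10)]
  22. access 45: HIT, count now 2. Cache: [45(c=2) 76(c=3) 81(c=10)]
  23. access 81: HIT, count now 11. Cache: [45(c=2) 76(c=3) 81(c=11)]
  24. access 45: HIT, count now 3. Cache: [76(c=3) 45(c=3) 81(c=11)]
  25. access 81: HIT, count now 12. Cache: [76(c=3) 45(c=3) 81(c=12)]
  26. access 76: HIT, count now 4. Cache: [45(c=3) 76(c=4) 81(c=12)]
  27. access 60: MISS, evict 45(c=3). Cache: [60(c=1) 76(c=4) 81(c=12)]
  28. access 90: MISS, evict 60(c=1). Cache: [90(c=1) 76(c=4) 81(c=12)]
  29. access 76: HIT, count now 5. Cache: [90(c=1) 76(c=5) 81(c=12)]
  30. access 81: HIT, count now 13. Cache: [90(c=1) 76(c=5) 81(c=13)]
  31. access 65: MISS, evict 90(c=1). Cache: [65(c=1) 76(c=5) 81(c=13)]
  32. access 76: HIT, count now 6. Cache: [65(c=1) 76(c=6) 81(c=13)]
  33. access 65: HIT, count now 2. Cache: [65(c=2) 76(c=6) 81(c=13)]
  34. access 81: HIT, count now 14. Cache: [65(c=2) 76(c=6) 81(c=14)]
  35. access 90: MISS, evict 65(c=2). Cache: [90(c=1) 76(c=6) 81(c=14)]
  36. access 65: MISS, evict 90(c=1). Cache: [65(c=1) 76(c=6) 81(c=14)]
  37. access 60: MISS, evict 65(c=1). Cache: [60(c=1) 76(c=6) 81(c=14)]
Total: 21 hits, 16 misses, 13 evictions

Answer: 60 76 81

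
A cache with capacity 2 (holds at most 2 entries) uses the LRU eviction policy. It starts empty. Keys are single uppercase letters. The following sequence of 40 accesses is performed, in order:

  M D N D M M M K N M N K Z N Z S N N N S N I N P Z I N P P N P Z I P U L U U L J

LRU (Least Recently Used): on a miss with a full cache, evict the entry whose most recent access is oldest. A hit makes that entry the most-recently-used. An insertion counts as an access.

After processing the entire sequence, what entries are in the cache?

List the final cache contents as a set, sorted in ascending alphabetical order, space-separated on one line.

Answer: J L

Derivation:
LRU simulation (capacity=2):
  1. access M: MISS. Cache (LRU->MRU): [M]
  2. access D: MISS. Cache (LRU->MRU): [M D]
  3. access N: MISS, evict M. Cache (LRU->MRU): [D N]
  4. access D: HIT. Cache (LRU->MRU): [N D]
  5. access M: MISS, evict N. Cache (LRU->MRU): [D M]
  6. access M: HIT. Cache (LRU->MRU): [D M]
  7. access M: HIT. Cache (LRU->MRU): [D M]
  8. access K: MISS, evict D. Cache (LRU->MRU): [M K]
  9. access N: MISS, evict M. Cache (LRU->MRU): [K N]
  10. access M: MISS, evict K. Cache (LRU->MRU): [N M]
  11. access N: HIT. Cache (LRU->MRU): [M N]
  12. access K: MISS, evict M. Cache (LRU->MRU): [N K]
  13. access Z: MISS, evict N. Cache (LRU->MRU): [K Z]
  14. access N: MISS, evict K. Cache (LRU->MRU): [Z N]
  15. access Z: HIT. Cache (LRU->MRU): [N Z]
  16. access S: MISS, evict N. Cache (LRU->MRU): [Z S]
  17. access N: MISS, evict Z. Cache (LRU->MRU): [S N]
  18. access N: HIT. Cache (LRU->MRU): [S N]
  19. access N: HIT. Cache (LRU->MRU): [S N]
  20. access S: HIT. Cache (LRU->MRU): [N S]
  21. access N: HIT. Cache (LRU->MRU): [S N]
  22. access I: MISS, evict S. Cache (LRU->MRU): [N I]
  23. access N: HIT. Cache (LRU->MRU): [I N]
  24. access P: MISS, evict I. Cache (LRU->MRU): [N P]
  25. access Z: MISS, evict N. Cache (LRU->MRU): [P Z]
  26. access I: MISS, evict P. Cache (LRU->MRU): [Z I]
  27. access N: MISS, evict Z. Cache (LRU->MRU): [I N]
  28. access P: MISS, evict I. Cache (LRU->MRU): [N P]
  29. access P: HIT. Cache (LRU->MRU): [N P]
  30. access N: HIT. Cache (LRU->MRU): [P N]
  31. access P: HIT. Cache (LRU->MRU): [N P]
  32. access Z: MISS, evict N. Cache (LRU->MRU): [P Z]
  33. access I: MISS, evict P. Cache (LRU->MRU): [Z I]
  34. access P: MISS, evict Z. Cache (LRU->MRU): [I P]
  35. access U: MISS, evict I. Cache (LRU->MRU): [P U]
  36. access L: MISS, evict P. Cache (LRU->MRU): [U L]
  37. access U: HIT. Cache (LRU->MRU): [L U]
  38. access U: HIT. Cache (LRU->MRU): [L U]
  39. access L: HIT. Cache (LRU->MRU): [U L]
  40. access J: MISS, evict U. Cache (LRU->MRU): [L J]
Total: 16 hits, 24 misses, 22 evictions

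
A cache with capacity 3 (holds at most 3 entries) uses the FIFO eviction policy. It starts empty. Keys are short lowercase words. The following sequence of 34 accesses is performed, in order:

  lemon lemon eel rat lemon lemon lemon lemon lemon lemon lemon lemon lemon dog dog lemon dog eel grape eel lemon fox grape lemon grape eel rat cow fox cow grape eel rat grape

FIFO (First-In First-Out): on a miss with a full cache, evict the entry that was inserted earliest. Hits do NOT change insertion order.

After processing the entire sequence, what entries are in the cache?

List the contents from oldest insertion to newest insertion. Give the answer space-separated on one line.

Answer: grape eel rat

Derivation:
FIFO simulation (capacity=3):
  1. access lemon: MISS. Cache (old->new): [lemon]
  2. access lemon: HIT. Cache (old->new): [lemon]
  3. access eel: MISS. Cache (old->new): [lemon eel]
  4. access rat: MISS. Cache (old->new): [lemon eel rat]
  5. access lemon: HIT. Cache (old->new): [lemon eel rat]
  6. access lemon: HIT. Cache (old->new): [lemon eel rat]
  7. access lemon: HIT. Cache (old->new): [lemon eel rat]
  8. access lemon: HIT. Cache (old->new): [lemon eel rat]
  9. access lemon: HIT. Cache (old->new): [lemon eel rat]
  10. access lemon: HIT. Cache (old->new): [lemon eel rat]
  11. access lemon: HIT. Cache (old->new): [lemon eel rat]
  12. access lemon: HIT. Cache (old->new): [lemon eel rat]
  13. access lemon: HIT. Cache (old->new): [lemon eel rat]
  14. access dog: MISS, evict lemon. Cache (old->new): [eel rat dog]
  15. access dog: HIT. Cache (old->new): [eel rat dog]
  16. access lemon: MISS, evict eel. Cache (old->new): [rat dog lemon]
  17. access dog: HIT. Cache (old->new): [rat dog lemon]
  18. access eel: MISS, evict rat. Cache (old->new): [dog lemon eel]
  19. access grape: MISS, evict dog. Cache (old->new): [lemon eel grape]
  20. access eel: HIT. Cache (old->new): [lemon eel grape]
  21. access lemon: HIT. Cache (old->new): [lemon eel grape]
  22. access fox: MISS, evict lemon. Cache (old->new): [eel grape fox]
  23. access grape: HIT. Cache (old->new): [eel grape fox]
  24. access lemon: MISS, evict eel. Cache (old->new): [grape fox lemon]
  25. access grape: HIT. Cache (old->new): [grape fox lemon]
  26. access eel: MISS, evict grape. Cache (old->new): [fox lemon eel]
  27. access rat: MISS, evict fox. Cache (old->new): [lemon eel rat]
  28. access cow: MISS, evict lemon. Cache (old->new): [eel rat cow]
  29. access fox: MISS, evict eel. Cache (old->new): [rat cow fox]
  30. access cow: HIT. Cache (old->new): [rat cow fox]
  31. access grape: MISS, evict rat. Cache (old->new): [cow fox grape]
  32. access eel: MISS, evict cow. Cache (old->new): [fox grape eel]
  33. access rat: MISS, evict fox. Cache (old->new): [grape eel rat]
  34. access grape: HIT. Cache (old->new): [grape eel rat]
Total: 18 hits, 16 misses, 13 evictions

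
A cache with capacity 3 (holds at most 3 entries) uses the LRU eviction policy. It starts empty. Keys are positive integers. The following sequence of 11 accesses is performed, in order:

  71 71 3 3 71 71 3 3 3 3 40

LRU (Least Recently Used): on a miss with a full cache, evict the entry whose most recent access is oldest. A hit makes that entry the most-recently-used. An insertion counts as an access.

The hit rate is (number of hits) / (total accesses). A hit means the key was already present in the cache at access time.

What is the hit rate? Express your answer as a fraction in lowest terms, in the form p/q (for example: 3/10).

LRU simulation (capacity=3):
  1. access 71: MISS. Cache (LRU->MRU): [71]
  2. access 71: HIT. Cache (LRU->MRU): [71]
  3. access 3: MISS. Cache (LRU->MRU): [71 3]
  4. access 3: HIT. Cache (LRU->MRU): [71 3]
  5. access 71: HIT. Cache (LRU->MRU): [3 71]
  6. access 71: HIT. Cache (LRU->MRU): [3 71]
  7. access 3: HIT. Cache (LRU->MRU): [71 3]
  8. access 3: HIT. Cache (LRU->MRU): [71 3]
  9. access 3: HIT. Cache (LRU->MRU): [71 3]
  10. access 3: HIT. Cache (LRU->MRU): [71 3]
  11. access 40: MISS. Cache (LRU->MRU): [71 3 40]
Total: 8 hits, 3 misses, 0 evictions

Hit rate = 8/11

Answer: 8/11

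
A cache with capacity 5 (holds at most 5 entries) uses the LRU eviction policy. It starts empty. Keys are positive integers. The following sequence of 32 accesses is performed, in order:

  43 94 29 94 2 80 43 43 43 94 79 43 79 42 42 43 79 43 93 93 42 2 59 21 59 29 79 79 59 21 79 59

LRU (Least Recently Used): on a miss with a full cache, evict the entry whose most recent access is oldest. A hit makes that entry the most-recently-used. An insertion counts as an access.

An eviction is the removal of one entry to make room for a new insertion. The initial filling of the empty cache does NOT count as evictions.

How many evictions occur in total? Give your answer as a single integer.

Answer: 8

Derivation:
LRU simulation (capacity=5):
  1. access 43: MISS. Cache (LRU->MRU): [43]
  2. access 94: MISS. Cache (LRU->MRU): [43 94]
  3. access 29: MISS. Cache (LRU->MRU): [43 94 29]
  4. access 94: HIT. Cache (LRU->MRU): [43 29 94]
  5. access 2: MISS. Cache (LRU->MRU): [43 29 94 2]
  6. access 80: MISS. Cache (LRU->MRU): [43 29 94 2 80]
  7. access 43: HIT. Cache (LRU->MRU): [29 94 2 80 43]
  8. access 43: HIT. Cache (LRU->MRU): [29 94 2 80 43]
  9. access 43: HIT. Cache (LRU->MRU): [29 94 2 80 43]
  10. access 94: HIT. Cache (LRU->MRU): [29 2 80 43 94]
  11. access 79: MISS, evict 29. Cache (LRU->MRU): [2 80 43 94 79]
  12. access 43: HIT. Cache (LRU->MRU): [2 80 94 79 43]
  13. access 79: HIT. Cache (LRU->MRU): [2 80 94 43 79]
  14. access 42: MISS, evict 2. Cache (LRU->MRU): [80 94 43 79 42]
  15. access 42: HIT. Cache (LRU->MRU): [80 94 43 79 42]
  16. access 43: HIT. Cache (LRU->MRU): [80 94 79 42 43]
  17. access 79: HIT. Cache (LRU->MRU): [80 94 42 43 79]
  18. access 43: HIT. Cache (LRU->MRU): [80 94 42 79 43]
  19. access 93: MISS, evict 80. Cache (LRU->MRU): [94 42 79 43 93]
  20. access 93: HIT. Cache (LRU->MRU): [94 42 79 43 93]
  21. access 42: HIT. Cache (LRU->MRU): [94 79 43 93 42]
  22. access 2: MISS, evict 94. Cache (LRU->MRU): [79 43 93 42 2]
  23. access 59: MISS, evict 79. Cache (LRU->MRU): [43 93 42 2 59]
  24. access 21: MISS, evict 43. Cache (LRU->MRU): [93 42 2 59 21]
  25. access 59: HIT. Cache (LRU->MRU): [93 42 2 21 59]
  26. access 29: MISS, evict 93. Cache (LRU->MRU): [42 2 21 59 29]
  27. access 79: MISS, evict 42. Cache (LRU->MRU): [2 21 59 29 79]
  28. access 79: HIT. Cache (LRU->MRU): [2 21 59 29 79]
  29. access 59: HIT. Cache (LRU->MRU): [2 21 29 79 59]
  30. access 21: HIT. Cache (LRU->MRU): [2 29 79 59 21]
  31. access 79: HIT. Cache (LRU->MRU): [2 29 59 21 79]
  32. access 59: HIT. Cache (LRU->MRU): [2 29 21 79 59]
Total: 19 hits, 13 misses, 8 evictions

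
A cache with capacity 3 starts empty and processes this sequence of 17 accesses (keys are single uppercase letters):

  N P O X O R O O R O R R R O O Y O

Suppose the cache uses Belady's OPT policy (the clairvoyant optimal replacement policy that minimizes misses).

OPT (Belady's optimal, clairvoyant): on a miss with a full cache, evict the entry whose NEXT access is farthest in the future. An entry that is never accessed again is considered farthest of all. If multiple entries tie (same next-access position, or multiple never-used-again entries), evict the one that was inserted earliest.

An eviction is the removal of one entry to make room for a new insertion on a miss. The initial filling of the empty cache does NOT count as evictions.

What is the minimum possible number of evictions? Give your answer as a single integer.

Answer: 3

Derivation:
OPT (Belady) simulation (capacity=3):
  1. access N: MISS. Cache: [N]
  2. access P: MISS. Cache: [N P]
  3. access O: MISS. Cache: [N P O]
  4. access X: MISS, evict N (next use: never). Cache: [P O X]
  5. access O: HIT. Next use of O: step 7. Cache: [P O X]
  6. access R: MISS, evict P (next use: never). Cache: [O X R]
  7. access O: HIT. Next use of O: step 8. Cache: [O X R]
  8. access O: HIT. Next use of O: step 10. Cache: [O X R]
  9. access R: HIT. Next use of R: step 11. Cache: [O X R]
  10. access O: HIT. Next use of O: step 14. Cache: [O X R]
  11. access R: HIT. Next use of R: step 12. Cache: [O X R]
  12. access R: HIT. Next use of R: step 13. Cache: [O X R]
  13. access R: HIT. Next use of R: never. Cache: [O X R]
  14. access O: HIT. Next use of O: step 15. Cache: [O X R]
  15. access O: HIT. Next use of O: step 17. Cache: [O X R]
  16. access Y: MISS, evict X (next use: never). Cache: [O R Y]
  17. access O: HIT. Next use of O: never. Cache: [O R Y]
Total: 11 hits, 6 misses, 3 evictions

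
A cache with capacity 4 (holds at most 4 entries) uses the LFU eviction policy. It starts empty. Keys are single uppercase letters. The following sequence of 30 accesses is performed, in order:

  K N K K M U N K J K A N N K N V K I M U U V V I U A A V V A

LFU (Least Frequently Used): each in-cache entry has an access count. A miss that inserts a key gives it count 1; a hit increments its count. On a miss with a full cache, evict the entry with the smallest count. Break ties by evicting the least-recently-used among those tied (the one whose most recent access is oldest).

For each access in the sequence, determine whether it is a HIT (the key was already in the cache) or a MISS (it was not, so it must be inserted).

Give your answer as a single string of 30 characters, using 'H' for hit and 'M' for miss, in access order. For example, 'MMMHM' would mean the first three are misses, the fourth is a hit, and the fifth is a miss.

LFU simulation (capacity=4):
  1. access K: MISS. Cache: [K(c=1)]
  2. access N: MISS. Cache: [K(c=1) N(c=1)]
  3. access K: HIT, count now 2. Cache: [N(c=1) K(c=2)]
  4. access K: HIT, count now 3. Cache: [N(c=1) K(c=3)]
  5. access M: MISS. Cache: [N(c=1) M(c=1) K(c=3)]
  6. access U: MISS. Cache: [N(c=1) M(c=1) U(c=1) K(c=3)]
  7. access N: HIT, count now 2. Cache: [M(c=1) U(c=1) N(c=2) K(c=3)]
  8. access K: HIT, count now 4. Cache: [M(c=1) U(c=1) N(c=2) K(c=4)]
  9. access J: MISS, evict M(c=1). Cache: [U(c=1) J(c=1) N(c=2) K(c=4)]
  10. access K: HIT, count now 5. Cache: [U(c=1) J(c=1) N(c=2) K(c=5)]
  11. access A: MISS, evict U(c=1). Cache: [J(c=1) A(c=1) N(c=2) K(c=5)]
  12. access N: HIT, count now 3. Cache: [J(c=1) A(c=1) N(c=3) K(c=5)]
  13. access N: HIT, count now 4. Cache: [J(c=1) A(c=1) N(c=4) K(c=5)]
  14. access K: HIT, count now 6. Cache: [J(c=1) A(c=1) N(c=4) K(c=6)]
  15. access N: HIT, count now 5. Cache: [J(c=1) A(c=1) N(c=5) K(c=6)]
  16. access V: MISS, evict J(c=1). Cache: [A(c=1) V(c=1) N(c=5) K(c=6)]
  17. access K: HIT, count now 7. Cache: [A(c=1) V(c=1) N(c=5) K(c=7)]
  18. access I: MISS, evict A(c=1). Cache: [V(c=1) I(c=1) N(c=5) K(c=7)]
  19. access M: MISS, evict V(c=1). Cache: [I(c=1) M(c=1) N(c=5) K(c=7)]
  20. access U: MISS, evict I(c=1). Cache: [M(c=1) U(c=1) N(c=5) K(c=7)]
  21. access U: HIT, count now 2. Cache: [M(c=1) U(c=2) N(c=5) K(c=7)]
  22. access V: MISS, evict M(c=1). Cache: [V(c=1) U(c=2) N(c=5) K(c=7)]
  23. access V: HIT, count now 2. Cache: [U(c=2) V(c=2) N(c=5) K(c=7)]
  24. access I: MISS, evict U(c=2). Cache: [I(c=1) V(c=2) N(c=5) K(c=7)]
  25. access U: MISS, evict I(c=1). Cache: [U(c=1) V(c=2) N(c=5) K(c=7)]
  26. access A: MISS, evict U(c=1). Cache: [A(c=1) V(c=2) N(c=5) K(c=7)]
  27. access A: HIT, count now 2. Cache: [V(c=2) A(c=2) N(c=5) K(c=7)]
  28. access V: HIT, count now 3. Cache: [A(c=2) V(c=3) N(c=5) K(c=7)]
  29. access V: HIT, count now 4. Cache: [A(c=2) V(c=4) N(c=5) K(c=7)]
  30. access A: HIT, count now 3. Cache: [A(c=3) V(c=4) N(c=5) K(c=7)]
Total: 16 hits, 14 misses, 10 evictions

Answer: MMHHMMHHMHMHHHHMHMMMHMHMMMHHHH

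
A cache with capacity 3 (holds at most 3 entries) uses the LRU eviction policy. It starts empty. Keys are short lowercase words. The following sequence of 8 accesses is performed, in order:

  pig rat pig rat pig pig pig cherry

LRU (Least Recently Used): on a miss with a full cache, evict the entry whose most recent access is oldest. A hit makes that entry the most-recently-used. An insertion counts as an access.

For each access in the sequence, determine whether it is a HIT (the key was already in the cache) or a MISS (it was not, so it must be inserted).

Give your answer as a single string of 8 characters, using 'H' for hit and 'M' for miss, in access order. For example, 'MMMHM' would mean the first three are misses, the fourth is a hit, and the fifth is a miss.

Answer: MMHHHHHM

Derivation:
LRU simulation (capacity=3):
  1. access pig: MISS. Cache (LRU->MRU): [pig]
  2. access rat: MISS. Cache (LRU->MRU): [pig rat]
  3. access pig: HIT. Cache (LRU->MRU): [rat pig]
  4. access rat: HIT. Cache (LRU->MRU): [pig rat]
  5. access pig: HIT. Cache (LRU->MRU): [rat pig]
  6. access pig: HIT. Cache (LRU->MRU): [rat pig]
  7. access pig: HIT. Cache (LRU->MRU): [rat pig]
  8. access cherry: MISS. Cache (LRU->MRU): [rat pig cherry]
Total: 5 hits, 3 misses, 0 evictions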